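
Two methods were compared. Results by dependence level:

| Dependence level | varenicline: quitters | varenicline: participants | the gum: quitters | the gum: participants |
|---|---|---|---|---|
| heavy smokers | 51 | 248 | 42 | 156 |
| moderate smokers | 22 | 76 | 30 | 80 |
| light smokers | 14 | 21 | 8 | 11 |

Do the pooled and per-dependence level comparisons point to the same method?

Yes

Heavy smokers: varenicline 51/248 = 20.6%, the gum 42/156 = 26.9% → the gum
Moderate smokers: varenicline 22/76 = 28.9%, the gum 30/80 = 37.5% → the gum
Light smokers: varenicline 14/21 = 66.7%, the gum 8/11 = 72.7% → the gum
Overall: varenicline 87/345 = 25.2%, the gum 80/247 = 32.4% → the gum
The gum wins overall and in every dependence group — no reversal.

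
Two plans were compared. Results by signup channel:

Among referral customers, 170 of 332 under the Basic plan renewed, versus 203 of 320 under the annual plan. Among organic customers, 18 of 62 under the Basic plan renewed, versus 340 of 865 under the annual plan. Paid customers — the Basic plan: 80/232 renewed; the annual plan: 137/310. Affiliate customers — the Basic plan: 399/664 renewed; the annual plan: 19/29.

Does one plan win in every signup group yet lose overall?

Referral: the Basic plan 170/332 = 51.2%, the annual plan 203/320 = 63.4% → the annual plan
Organic: the Basic plan 18/62 = 29.0%, the annual plan 340/865 = 39.3% → the annual plan
Paid: the Basic plan 80/232 = 34.5%, the annual plan 137/310 = 44.2% → the annual plan
Affiliate: the Basic plan 399/664 = 60.1%, the annual plan 19/29 = 65.5% → the annual plan
Overall: the Basic plan 667/1290 = 51.7%, the annual plan 699/1524 = 45.9% → the Basic plan
The annual plan wins each signup group but the Basic plan wins overall — the comparison reverses. The annual plan's customers skew toward organic, which has a lower base rate.

Yes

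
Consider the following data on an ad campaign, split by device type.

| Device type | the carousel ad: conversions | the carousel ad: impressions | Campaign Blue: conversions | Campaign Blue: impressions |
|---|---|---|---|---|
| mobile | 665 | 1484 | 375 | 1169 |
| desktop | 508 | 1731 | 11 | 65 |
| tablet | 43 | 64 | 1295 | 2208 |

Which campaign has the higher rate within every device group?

Mobile: the carousel ad 665/1484 = 44.8%, Campaign Blue 375/1169 = 32.1% → the carousel ad
Desktop: the carousel ad 508/1731 = 29.3%, Campaign Blue 11/65 = 16.9% → the carousel ad
Tablet: the carousel ad 43/64 = 67.2%, Campaign Blue 1295/2208 = 58.7% → the carousel ad
The carousel ad has the higher rate in all 3 groups.

the carousel ad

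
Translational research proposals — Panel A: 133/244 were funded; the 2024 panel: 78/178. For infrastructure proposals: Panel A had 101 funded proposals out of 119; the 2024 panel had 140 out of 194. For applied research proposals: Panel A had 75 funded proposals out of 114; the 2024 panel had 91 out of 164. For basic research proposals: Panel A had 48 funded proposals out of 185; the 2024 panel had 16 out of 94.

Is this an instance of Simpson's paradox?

No

Translational research: Panel A 133/244 = 54.5%, the 2024 panel 78/178 = 43.8% → Panel A
Infrastructure: Panel A 101/119 = 84.9%, the 2024 panel 140/194 = 72.2% → Panel A
Applied research: Panel A 75/114 = 65.8%, the 2024 panel 91/164 = 55.5% → Panel A
Basic research: Panel A 48/185 = 25.9%, the 2024 panel 16/94 = 17.0% → Panel A
Overall: Panel A 357/662 = 53.9%, the 2024 panel 325/630 = 51.6% → Panel A
Panel A wins overall and in every proposal group — no reversal.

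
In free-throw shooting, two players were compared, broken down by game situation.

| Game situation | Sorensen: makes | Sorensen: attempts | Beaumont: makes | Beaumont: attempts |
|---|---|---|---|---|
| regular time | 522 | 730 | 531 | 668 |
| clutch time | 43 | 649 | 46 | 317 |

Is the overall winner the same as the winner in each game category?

Regular time: Sorensen 522/730 = 71.5%, Beaumont 531/668 = 79.5% → Beaumont
Clutch time: Sorensen 43/649 = 6.6%, Beaumont 46/317 = 14.5% → Beaumont
Overall: Sorensen 565/1379 = 41.0%, Beaumont 577/985 = 58.6% → Beaumont
Beaumont wins overall and in every game group — no reversal.

Yes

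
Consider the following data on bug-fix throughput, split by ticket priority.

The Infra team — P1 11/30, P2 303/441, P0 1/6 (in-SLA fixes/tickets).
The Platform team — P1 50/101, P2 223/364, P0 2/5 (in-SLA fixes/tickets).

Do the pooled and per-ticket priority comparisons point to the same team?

P1: the Infra team 11/30 = 36.7%, the Platform team 50/101 = 49.5% → the Platform team
P2: the Infra team 303/441 = 68.7%, the Platform team 223/364 = 61.3% → the Infra team
P0: the Infra team 1/6 = 16.7%, the Platform team 2/5 = 40.0% → the Platform team
Overall: the Infra team 315/477 = 66.0%, the Platform team 275/470 = 58.5% → the Infra team
Neither sweeps: the Infra team wins 1 of 3 groups, the Platform team wins 2. The Infra team wins overall but not every group — no Simpson reversal.

No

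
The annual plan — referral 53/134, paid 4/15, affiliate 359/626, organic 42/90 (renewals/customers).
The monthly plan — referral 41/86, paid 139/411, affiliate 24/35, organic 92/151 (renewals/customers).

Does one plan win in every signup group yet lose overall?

Yes

Referral: the annual plan 53/134 = 39.6%, the monthly plan 41/86 = 47.7% → the monthly plan
Paid: the annual plan 4/15 = 26.7%, the monthly plan 139/411 = 33.8% → the monthly plan
Affiliate: the annual plan 359/626 = 57.3%, the monthly plan 24/35 = 68.6% → the monthly plan
Organic: the annual plan 42/90 = 46.7%, the monthly plan 92/151 = 60.9% → the monthly plan
Overall: the annual plan 458/865 = 52.9%, the monthly plan 296/683 = 43.3% → the annual plan
The monthly plan wins each signup group but the annual plan wins overall — the comparison reverses. The monthly plan's customers skew toward paid, which has a lower base rate.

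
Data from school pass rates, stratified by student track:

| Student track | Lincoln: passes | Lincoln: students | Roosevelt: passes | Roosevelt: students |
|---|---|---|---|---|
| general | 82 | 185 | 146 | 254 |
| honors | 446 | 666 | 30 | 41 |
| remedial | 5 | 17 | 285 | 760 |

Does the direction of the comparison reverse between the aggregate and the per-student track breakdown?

Yes

General: Lincoln 82/185 = 44.3%, Roosevelt 146/254 = 57.5% → Roosevelt
Honors: Lincoln 446/666 = 67.0%, Roosevelt 30/41 = 73.2% → Roosevelt
Remedial: Lincoln 5/17 = 29.4%, Roosevelt 285/760 = 37.5% → Roosevelt
Overall: Lincoln 533/868 = 61.4%, Roosevelt 461/1055 = 43.7% → Lincoln
Roosevelt wins each student group but Lincoln wins overall — the comparison reverses. Roosevelt's students skew toward remedial, which has a lower base rate.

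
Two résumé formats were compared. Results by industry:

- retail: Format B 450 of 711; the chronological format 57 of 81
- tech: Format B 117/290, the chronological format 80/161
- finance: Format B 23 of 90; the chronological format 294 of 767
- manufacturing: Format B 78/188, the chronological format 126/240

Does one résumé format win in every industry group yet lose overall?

Yes

Retail: Format B 450/711 = 63.3%, the chronological format 57/81 = 70.4% → the chronological format
Tech: Format B 117/290 = 40.3%, the chronological format 80/161 = 49.7% → the chronological format
Finance: Format B 23/90 = 25.6%, the chronological format 294/767 = 38.3% → the chronological format
Manufacturing: Format B 78/188 = 41.5%, the chronological format 126/240 = 52.5% → the chronological format
Overall: Format B 668/1279 = 52.2%, the chronological format 557/1249 = 44.6% → Format B
The chronological format wins each industry group but Format B wins overall — the comparison reverses. The chronological format's applications skew toward finance, which has a lower base rate.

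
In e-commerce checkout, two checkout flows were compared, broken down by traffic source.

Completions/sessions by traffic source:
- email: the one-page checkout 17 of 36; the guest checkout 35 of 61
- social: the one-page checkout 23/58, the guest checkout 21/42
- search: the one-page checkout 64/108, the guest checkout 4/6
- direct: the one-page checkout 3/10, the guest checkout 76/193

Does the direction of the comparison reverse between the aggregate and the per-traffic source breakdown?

Yes

Email: the one-page checkout 17/36 = 47.2%, the guest checkout 35/61 = 57.4% → the guest checkout
Social: the one-page checkout 23/58 = 39.7%, the guest checkout 21/42 = 50.0% → the guest checkout
Search: the one-page checkout 64/108 = 59.3%, the guest checkout 4/6 = 66.7% → the guest checkout
Direct: the one-page checkout 3/10 = 30.0%, the guest checkout 76/193 = 39.4% → the guest checkout
Overall: the one-page checkout 107/212 = 50.5%, the guest checkout 136/302 = 45.0% → the one-page checkout
The guest checkout wins each traffic group but the one-page checkout wins overall — the comparison reverses. The guest checkout's sessions skew toward direct, which has a lower base rate.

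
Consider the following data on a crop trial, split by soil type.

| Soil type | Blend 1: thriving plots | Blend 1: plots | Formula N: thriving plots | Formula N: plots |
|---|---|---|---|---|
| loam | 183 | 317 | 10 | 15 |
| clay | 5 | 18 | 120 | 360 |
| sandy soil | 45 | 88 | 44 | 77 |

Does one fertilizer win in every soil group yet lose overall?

Yes

Loam: Blend 1 183/317 = 57.7%, Formula N 10/15 = 66.7% → Formula N
Clay: Blend 1 5/18 = 27.8%, Formula N 120/360 = 33.3% → Formula N
Sandy soil: Blend 1 45/88 = 51.1%, Formula N 44/77 = 57.1% → Formula N
Overall: Blend 1 233/423 = 55.1%, Formula N 174/452 = 38.5% → Blend 1
Formula N wins each soil group but Blend 1 wins overall — the comparison reverses. Formula N's plots skew toward clay, which has a lower base rate.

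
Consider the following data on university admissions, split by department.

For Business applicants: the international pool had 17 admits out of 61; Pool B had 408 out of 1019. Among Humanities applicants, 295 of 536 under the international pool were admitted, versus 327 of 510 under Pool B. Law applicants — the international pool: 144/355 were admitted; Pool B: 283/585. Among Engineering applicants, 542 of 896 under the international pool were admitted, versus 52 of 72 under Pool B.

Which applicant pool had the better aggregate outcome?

the international pool

Business: the international pool 17/61 = 27.9%, Pool B 408/1019 = 40.0% → Pool B
Humanities: the international pool 295/536 = 55.0%, Pool B 327/510 = 64.1% → Pool B
Law: the international pool 144/355 = 40.6%, Pool B 283/585 = 48.4% → Pool B
Engineering: the international pool 542/896 = 60.5%, Pool B 52/72 = 72.2% → Pool B
Overall: the international pool 998/1848 = 54.0%, Pool B 1070/2186 = 48.9% → the international pool
(Pool B wins every department group but the international pool wins overall — Pool B's applicants skew toward the low-rate Business group.)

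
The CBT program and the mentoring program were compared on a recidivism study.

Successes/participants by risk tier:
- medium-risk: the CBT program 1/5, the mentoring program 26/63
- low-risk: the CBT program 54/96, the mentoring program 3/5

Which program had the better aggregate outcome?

the CBT program

Medium-risk: the CBT program 1/5 = 20.0%, the mentoring program 26/63 = 41.3% → the mentoring program
Low-risk: the CBT program 54/96 = 56.2%, the mentoring program 3/5 = 60.0% → the mentoring program
Overall: the CBT program 55/101 = 54.5%, the mentoring program 29/68 = 42.6% → the CBT program
(The mentoring program wins every risk group but the CBT program wins overall — the mentoring program's participants skew toward the low-rate medium-risk group.)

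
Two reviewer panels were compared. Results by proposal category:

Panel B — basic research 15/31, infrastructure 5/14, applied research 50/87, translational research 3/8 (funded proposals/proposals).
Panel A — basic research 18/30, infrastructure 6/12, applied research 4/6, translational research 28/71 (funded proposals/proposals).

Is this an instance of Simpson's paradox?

Yes

Basic research: Panel B 15/31 = 48.4%, Panel A 18/30 = 60.0% → Panel A
Infrastructure: Panel B 5/14 = 35.7%, Panel A 6/12 = 50.0% → Panel A
Applied research: Panel B 50/87 = 57.5%, Panel A 4/6 = 66.7% → Panel A
Translational research: Panel B 3/8 = 37.5%, Panel A 28/71 = 39.4% → Panel A
Overall: Panel B 73/140 = 52.1%, Panel A 56/119 = 47.1% → Panel B
Panel A wins each proposal group but Panel B wins overall — the comparison reverses. Panel A's proposals skew toward translational research, which has a lower base rate.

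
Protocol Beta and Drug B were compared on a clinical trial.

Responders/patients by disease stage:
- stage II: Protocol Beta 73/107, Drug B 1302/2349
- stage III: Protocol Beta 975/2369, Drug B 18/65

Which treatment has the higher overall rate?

Drug B

Stage II: Protocol Beta 73/107 = 68.2%, Drug B 1302/2349 = 55.4% → Protocol Beta
Stage III: Protocol Beta 975/2369 = 41.2%, Drug B 18/65 = 27.7% → Protocol Beta
Overall: Protocol Beta 1048/2476 = 42.3%, Drug B 1320/2414 = 54.7% → Drug B
(Protocol Beta wins every disease group but Drug B wins overall — Protocol Beta's patients skew toward the low-rate stage III group.)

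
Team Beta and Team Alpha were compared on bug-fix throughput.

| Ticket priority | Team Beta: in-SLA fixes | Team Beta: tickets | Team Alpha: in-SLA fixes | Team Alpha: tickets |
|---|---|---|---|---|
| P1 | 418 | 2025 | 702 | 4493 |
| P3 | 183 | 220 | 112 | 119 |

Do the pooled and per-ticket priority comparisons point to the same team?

P1: Team Beta 418/2025 = 20.6%, Team Alpha 702/4493 = 15.6% → Team Beta
P3: Team Beta 183/220 = 83.2%, Team Alpha 112/119 = 94.1% → Team Alpha
Overall: Team Beta 601/2245 = 26.8%, Team Alpha 814/4612 = 17.6% → Team Beta
Neither sweeps: Team Beta wins 1 of 2 groups, Team Alpha wins 1. Team Beta wins overall but not every group — no Simpson reversal.

No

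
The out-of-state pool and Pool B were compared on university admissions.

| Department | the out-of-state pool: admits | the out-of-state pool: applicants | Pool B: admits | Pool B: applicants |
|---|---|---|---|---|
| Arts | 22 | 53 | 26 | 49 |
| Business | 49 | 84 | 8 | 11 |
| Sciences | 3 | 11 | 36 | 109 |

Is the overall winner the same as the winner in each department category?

No

Arts: the out-of-state pool 22/53 = 41.5%, Pool B 26/49 = 53.1% → Pool B
Business: the out-of-state pool 49/84 = 58.3%, Pool B 8/11 = 72.7% → Pool B
Sciences: the out-of-state pool 3/11 = 27.3%, Pool B 36/109 = 33.0% → Pool B
Overall: the out-of-state pool 74/148 = 50.0%, Pool B 70/169 = 41.4% → the out-of-state pool
Pool B wins each department group but the out-of-state pool wins overall — the comparison reverses. Pool B's applicants skew toward Sciences, which has a lower base rate.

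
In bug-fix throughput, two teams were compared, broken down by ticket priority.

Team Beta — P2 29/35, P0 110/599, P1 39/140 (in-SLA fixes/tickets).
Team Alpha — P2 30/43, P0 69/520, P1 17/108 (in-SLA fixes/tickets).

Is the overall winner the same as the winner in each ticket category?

P2: Team Beta 29/35 = 82.9%, Team Alpha 30/43 = 69.8% → Team Beta
P0: Team Beta 110/599 = 18.4%, Team Alpha 69/520 = 13.3% → Team Beta
P1: Team Beta 39/140 = 27.9%, Team Alpha 17/108 = 15.7% → Team Beta
Overall: Team Beta 178/774 = 23.0%, Team Alpha 116/671 = 17.3% → Team Beta
Team Beta wins overall and in every ticket group — no reversal.

Yes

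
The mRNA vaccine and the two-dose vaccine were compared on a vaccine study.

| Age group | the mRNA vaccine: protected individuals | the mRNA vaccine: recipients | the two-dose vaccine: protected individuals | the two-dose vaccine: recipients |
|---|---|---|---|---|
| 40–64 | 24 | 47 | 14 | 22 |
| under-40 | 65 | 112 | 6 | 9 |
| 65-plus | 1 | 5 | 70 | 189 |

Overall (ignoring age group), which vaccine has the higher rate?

the mRNA vaccine

40–64: the mRNA vaccine 24/47 = 51.1%, the two-dose vaccine 14/22 = 63.6% → the two-dose vaccine
Under-40: the mRNA vaccine 65/112 = 58.0%, the two-dose vaccine 6/9 = 66.7% → the two-dose vaccine
65-plus: the mRNA vaccine 1/5 = 20.0%, the two-dose vaccine 70/189 = 37.0% → the two-dose vaccine
Overall: the mRNA vaccine 90/164 = 54.9%, the two-dose vaccine 90/220 = 40.9% → the mRNA vaccine
(The two-dose vaccine wins every age group but the mRNA vaccine wins overall — the two-dose vaccine's recipients skew toward the low-rate 65-plus group.)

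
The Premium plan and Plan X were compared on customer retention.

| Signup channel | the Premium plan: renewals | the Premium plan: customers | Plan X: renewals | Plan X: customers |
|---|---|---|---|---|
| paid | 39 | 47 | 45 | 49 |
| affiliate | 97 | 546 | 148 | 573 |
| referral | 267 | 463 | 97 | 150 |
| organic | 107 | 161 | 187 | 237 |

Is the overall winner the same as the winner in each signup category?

Yes

Paid: the Premium plan 39/47 = 83.0%, Plan X 45/49 = 91.8% → Plan X
Affiliate: the Premium plan 97/546 = 17.8%, Plan X 148/573 = 25.8% → Plan X
Referral: the Premium plan 267/463 = 57.7%, Plan X 97/150 = 64.7% → Plan X
Organic: the Premium plan 107/161 = 66.5%, Plan X 187/237 = 78.9% → Plan X
Overall: the Premium plan 510/1217 = 41.9%, Plan X 477/1009 = 47.3% → Plan X
Plan X wins overall and in every signup group — no reversal.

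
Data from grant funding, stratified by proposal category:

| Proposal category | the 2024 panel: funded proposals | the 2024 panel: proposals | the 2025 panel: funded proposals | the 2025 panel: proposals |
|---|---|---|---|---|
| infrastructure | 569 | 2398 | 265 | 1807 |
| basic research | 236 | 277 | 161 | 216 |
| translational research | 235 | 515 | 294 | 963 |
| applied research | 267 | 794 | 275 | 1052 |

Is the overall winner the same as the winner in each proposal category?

Yes

Infrastructure: the 2024 panel 569/2398 = 23.7%, the 2025 panel 265/1807 = 14.7% → the 2024 panel
Basic research: the 2024 panel 236/277 = 85.2%, the 2025 panel 161/216 = 74.5% → the 2024 panel
Translational research: the 2024 panel 235/515 = 45.6%, the 2025 panel 294/963 = 30.5% → the 2024 panel
Applied research: the 2024 panel 267/794 = 33.6%, the 2025 panel 275/1052 = 26.1% → the 2024 panel
Overall: the 2024 panel 1307/3984 = 32.8%, the 2025 panel 995/4038 = 24.6% → the 2024 panel
The 2024 panel wins overall and in every proposal group — no reversal.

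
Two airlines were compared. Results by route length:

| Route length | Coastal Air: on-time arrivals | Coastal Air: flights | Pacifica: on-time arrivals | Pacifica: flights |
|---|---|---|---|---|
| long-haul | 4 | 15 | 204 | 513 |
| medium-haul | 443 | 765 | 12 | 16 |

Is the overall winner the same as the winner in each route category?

No

Long-haul: Coastal Air 4/15 = 26.7%, Pacifica 204/513 = 39.8% → Pacifica
Medium-haul: Coastal Air 443/765 = 57.9%, Pacifica 12/16 = 75.0% → Pacifica
Overall: Coastal Air 447/780 = 57.3%, Pacifica 216/529 = 40.8% → Coastal Air
Pacifica wins each route group but Coastal Air wins overall — the comparison reverses. Pacifica's flights skew toward long-haul, which has a lower base rate.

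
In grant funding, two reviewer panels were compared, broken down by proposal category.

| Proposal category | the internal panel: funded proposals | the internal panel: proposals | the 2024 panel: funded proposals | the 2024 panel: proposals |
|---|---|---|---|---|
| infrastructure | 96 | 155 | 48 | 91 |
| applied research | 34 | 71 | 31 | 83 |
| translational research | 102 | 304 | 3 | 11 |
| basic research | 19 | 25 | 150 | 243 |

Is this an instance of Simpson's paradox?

Yes

Infrastructure: the internal panel 96/155 = 61.9%, the 2024 panel 48/91 = 52.7% → the internal panel
Applied research: the internal panel 34/71 = 47.9%, the 2024 panel 31/83 = 37.3% → the internal panel
Translational research: the internal panel 102/304 = 33.6%, the 2024 panel 3/11 = 27.3% → the internal panel
Basic research: the internal panel 19/25 = 76.0%, the 2024 panel 150/243 = 61.7% → the internal panel
Overall: the internal panel 251/555 = 45.2%, the 2024 panel 232/428 = 54.2% → the 2024 panel
The internal panel wins each proposal group but the 2024 panel wins overall — the comparison reverses. The internal panel's proposals skew toward translational research, which has a lower base rate.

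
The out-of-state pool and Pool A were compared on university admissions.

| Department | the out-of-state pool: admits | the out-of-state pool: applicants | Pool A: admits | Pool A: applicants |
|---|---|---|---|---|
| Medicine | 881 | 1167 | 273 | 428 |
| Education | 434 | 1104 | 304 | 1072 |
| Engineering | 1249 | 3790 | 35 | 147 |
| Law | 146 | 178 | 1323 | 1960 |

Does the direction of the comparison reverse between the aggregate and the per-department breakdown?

Medicine: the out-of-state pool 881/1167 = 75.5%, Pool A 273/428 = 63.8% → the out-of-state pool
Education: the out-of-state pool 434/1104 = 39.3%, Pool A 304/1072 = 28.4% → the out-of-state pool
Engineering: the out-of-state pool 1249/3790 = 33.0%, Pool A 35/147 = 23.8% → the out-of-state pool
Law: the out-of-state pool 146/178 = 82.0%, Pool A 1323/1960 = 67.5% → the out-of-state pool
Overall: the out-of-state pool 2710/6239 = 43.4%, Pool A 1935/3607 = 53.6% → Pool A
The out-of-state pool wins each department group but Pool A wins overall — the comparison reverses. The out-of-state pool's applicants skew toward Engineering, which has a lower base rate.

Yes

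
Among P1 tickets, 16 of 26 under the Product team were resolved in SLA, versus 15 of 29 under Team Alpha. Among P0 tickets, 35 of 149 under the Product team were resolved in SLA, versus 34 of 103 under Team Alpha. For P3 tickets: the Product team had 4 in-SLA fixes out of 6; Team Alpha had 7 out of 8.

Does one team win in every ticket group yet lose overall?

P1: the Product team 16/26 = 61.5%, Team Alpha 15/29 = 51.7% → the Product team
P0: the Product team 35/149 = 23.5%, Team Alpha 34/103 = 33.0% → Team Alpha
P3: the Product team 4/6 = 66.7%, Team Alpha 7/8 = 87.5% → Team Alpha
Overall: the Product team 55/181 = 30.4%, Team Alpha 56/140 = 40.0% → Team Alpha
Neither sweeps: the Product team wins 1 of 3 groups, Team Alpha wins 2. Team Alpha wins overall but not every group — no Simpson reversal.

No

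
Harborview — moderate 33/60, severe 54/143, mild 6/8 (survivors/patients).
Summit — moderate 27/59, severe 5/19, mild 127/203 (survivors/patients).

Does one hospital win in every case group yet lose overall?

Yes

Moderate: Harborview 33/60 = 55.0%, Summit 27/59 = 45.8% → Harborview
Severe: Harborview 54/143 = 37.8%, Summit 5/19 = 26.3% → Harborview
Mild: Harborview 6/8 = 75.0%, Summit 127/203 = 62.6% → Harborview
Overall: Harborview 93/211 = 44.1%, Summit 159/281 = 56.6% → Summit
Harborview wins each case group but Summit wins overall — the comparison reverses. Harborview's patients skew toward severe, which has a lower base rate.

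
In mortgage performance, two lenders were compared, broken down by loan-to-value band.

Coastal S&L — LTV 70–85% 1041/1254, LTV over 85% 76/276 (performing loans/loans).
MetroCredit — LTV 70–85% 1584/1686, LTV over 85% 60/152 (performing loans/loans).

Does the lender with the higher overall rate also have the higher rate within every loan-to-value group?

LTV 70–85%: Coastal S&L 1041/1254 = 83.0%, MetroCredit 1584/1686 = 94.0% → MetroCredit
LTV over 85%: Coastal S&L 76/276 = 27.5%, MetroCredit 60/152 = 39.5% → MetroCredit
Overall: Coastal S&L 1117/1530 = 73.0%, MetroCredit 1644/1838 = 89.4% → MetroCredit
MetroCredit wins overall and in every loan-to-value group — no reversal.

Yes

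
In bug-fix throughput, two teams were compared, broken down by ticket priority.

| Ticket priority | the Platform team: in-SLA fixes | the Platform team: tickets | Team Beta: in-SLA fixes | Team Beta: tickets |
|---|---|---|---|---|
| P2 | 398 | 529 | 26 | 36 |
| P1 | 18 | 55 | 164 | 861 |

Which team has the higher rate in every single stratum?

P2: the Platform team 398/529 = 75.2%, Team Beta 26/36 = 72.2% → the Platform team
P1: the Platform team 18/55 = 32.7%, Team Beta 164/861 = 19.0% → the Platform team
The Platform team has the higher rate in both groups.

the Platform team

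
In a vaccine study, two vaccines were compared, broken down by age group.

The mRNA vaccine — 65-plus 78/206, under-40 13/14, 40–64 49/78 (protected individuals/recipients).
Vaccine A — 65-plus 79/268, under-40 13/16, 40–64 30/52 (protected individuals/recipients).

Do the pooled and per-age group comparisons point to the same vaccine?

Yes

65-plus: the mRNA vaccine 78/206 = 37.9%, Vaccine A 79/268 = 29.5% → the mRNA vaccine
Under-40: the mRNA vaccine 13/14 = 92.9%, Vaccine A 13/16 = 81.2% → the mRNA vaccine
40–64: the mRNA vaccine 49/78 = 62.8%, Vaccine A 30/52 = 57.7% → the mRNA vaccine
Overall: the mRNA vaccine 140/298 = 47.0%, Vaccine A 122/336 = 36.3% → the mRNA vaccine
The mRNA vaccine wins overall and in every age group — no reversal.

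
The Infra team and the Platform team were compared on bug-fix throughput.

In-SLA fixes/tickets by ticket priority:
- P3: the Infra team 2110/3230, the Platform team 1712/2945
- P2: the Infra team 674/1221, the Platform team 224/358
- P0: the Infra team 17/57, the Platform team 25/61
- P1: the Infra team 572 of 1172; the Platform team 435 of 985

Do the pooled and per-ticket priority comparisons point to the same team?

P3: the Infra team 2110/3230 = 65.3%, the Platform team 1712/2945 = 58.1% → the Infra team
P2: the Infra team 674/1221 = 55.2%, the Platform team 224/358 = 62.6% → the Platform team
P0: the Infra team 17/57 = 29.8%, the Platform team 25/61 = 41.0% → the Platform team
P1: the Infra team 572/1172 = 48.8%, the Platform team 435/985 = 44.2% → the Infra team
Overall: the Infra team 3373/5680 = 59.4%, the Platform team 2396/4349 = 55.1% → the Infra team
Neither sweeps: the Infra team wins 2 of 4 groups, the Platform team wins 2. The Infra team wins overall but not every group — no Simpson reversal.

No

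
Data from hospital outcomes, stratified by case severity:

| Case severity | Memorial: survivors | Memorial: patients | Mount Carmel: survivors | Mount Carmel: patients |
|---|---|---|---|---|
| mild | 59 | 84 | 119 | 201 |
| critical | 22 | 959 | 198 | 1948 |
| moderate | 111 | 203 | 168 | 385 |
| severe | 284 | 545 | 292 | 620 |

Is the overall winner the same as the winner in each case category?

No

Mild: Memorial 59/84 = 70.2%, Mount Carmel 119/201 = 59.2% → Memorial
Critical: Memorial 22/959 = 2.3%, Mount Carmel 198/1948 = 10.2% → Mount Carmel
Moderate: Memorial 111/203 = 54.7%, Mount Carmel 168/385 = 43.6% → Memorial
Severe: Memorial 284/545 = 52.1%, Mount Carmel 292/620 = 47.1% → Memorial
Overall: Memorial 476/1791 = 26.6%, Mount Carmel 777/3154 = 24.6% → Memorial
Neither sweeps: Memorial wins 3 of 4 groups, Mount Carmel wins 1. Memorial wins overall but not every group — no Simpson reversal.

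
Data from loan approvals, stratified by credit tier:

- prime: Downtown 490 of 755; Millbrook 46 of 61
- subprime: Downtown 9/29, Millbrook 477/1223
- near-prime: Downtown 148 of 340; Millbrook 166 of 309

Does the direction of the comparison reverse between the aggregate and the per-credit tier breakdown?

Prime: Downtown 490/755 = 64.9%, Millbrook 46/61 = 75.4% → Millbrook
Subprime: Downtown 9/29 = 31.0%, Millbrook 477/1223 = 39.0% → Millbrook
Near-prime: Downtown 148/340 = 43.5%, Millbrook 166/309 = 53.7% → Millbrook
Overall: Downtown 647/1124 = 57.6%, Millbrook 689/1593 = 43.3% → Downtown
Millbrook wins each credit group but Downtown wins overall — the comparison reverses. Millbrook's applications skew toward subprime, which has a lower base rate.

Yes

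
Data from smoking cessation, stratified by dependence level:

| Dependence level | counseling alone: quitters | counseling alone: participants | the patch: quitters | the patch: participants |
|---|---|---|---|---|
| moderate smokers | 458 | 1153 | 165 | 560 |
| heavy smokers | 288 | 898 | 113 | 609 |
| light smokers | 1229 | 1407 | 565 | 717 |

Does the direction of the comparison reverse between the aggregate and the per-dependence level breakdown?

Moderate smokers: counseling alone 458/1153 = 39.7%, the patch 165/560 = 29.5% → counseling alone
Heavy smokers: counseling alone 288/898 = 32.1%, the patch 113/609 = 18.6% → counseling alone
Light smokers: counseling alone 1229/1407 = 87.3%, the patch 565/717 = 78.8% → counseling alone
Overall: counseling alone 1975/3458 = 57.1%, the patch 843/1886 = 44.7% → counseling alone
Counseling alone wins overall and in every dependence group — no reversal.

No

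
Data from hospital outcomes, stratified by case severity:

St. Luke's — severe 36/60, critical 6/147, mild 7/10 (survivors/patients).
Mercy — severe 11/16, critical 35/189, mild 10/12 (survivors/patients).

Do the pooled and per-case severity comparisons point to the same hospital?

Yes

Severe: St. Luke's 36/60 = 60.0%, Mercy 11/16 = 68.8% → Mercy
Critical: St. Luke's 6/147 = 4.1%, Mercy 35/189 = 18.5% → Mercy
Mild: St. Luke's 7/10 = 70.0%, Mercy 10/12 = 83.3% → Mercy
Overall: St. Luke's 49/217 = 22.6%, Mercy 56/217 = 25.8% → Mercy
Mercy wins overall and in every case group — no reversal.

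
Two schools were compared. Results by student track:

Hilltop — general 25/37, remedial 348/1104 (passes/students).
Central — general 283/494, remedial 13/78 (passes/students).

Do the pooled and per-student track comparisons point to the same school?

General: Hilltop 25/37 = 67.6%, Central 283/494 = 57.3% → Hilltop
Remedial: Hilltop 348/1104 = 31.5%, Central 13/78 = 16.7% → Hilltop
Overall: Hilltop 373/1141 = 32.7%, Central 296/572 = 51.7% → Central
Hilltop wins each student group but Central wins overall — the comparison reverses. Hilltop's students skew toward remedial, which has a lower base rate.

No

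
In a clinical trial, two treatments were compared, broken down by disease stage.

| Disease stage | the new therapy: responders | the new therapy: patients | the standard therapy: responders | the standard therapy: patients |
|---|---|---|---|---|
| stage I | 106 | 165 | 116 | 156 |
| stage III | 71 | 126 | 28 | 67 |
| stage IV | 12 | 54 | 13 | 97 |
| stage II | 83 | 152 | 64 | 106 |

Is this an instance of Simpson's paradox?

Stage I: the new therapy 106/165 = 64.2%, the standard therapy 116/156 = 74.4% → the standard therapy
Stage III: the new therapy 71/126 = 56.3%, the standard therapy 28/67 = 41.8% → the new therapy
Stage IV: the new therapy 12/54 = 22.2%, the standard therapy 13/97 = 13.4% → the new therapy
Stage II: the new therapy 83/152 = 54.6%, the standard therapy 64/106 = 60.4% → the standard therapy
Overall: the new therapy 272/497 = 54.7%, the standard therapy 221/426 = 51.9% → the new therapy
Neither sweeps: the new therapy wins 2 of 4 groups, the standard therapy wins 2. The new therapy wins overall but not every group — no Simpson reversal.

No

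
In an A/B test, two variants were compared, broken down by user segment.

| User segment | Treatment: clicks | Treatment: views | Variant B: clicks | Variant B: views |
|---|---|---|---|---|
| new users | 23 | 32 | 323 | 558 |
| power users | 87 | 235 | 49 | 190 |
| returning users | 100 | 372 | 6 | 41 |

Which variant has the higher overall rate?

New users: Treatment 23/32 = 71.9%, Variant B 323/558 = 57.9% → Treatment
Power users: Treatment 87/235 = 37.0%, Variant B 49/190 = 25.8% → Treatment
Returning users: Treatment 100/372 = 26.9%, Variant B 6/41 = 14.6% → Treatment
Overall: Treatment 210/639 = 32.9%, Variant B 378/789 = 47.9% → Variant B
(Treatment wins every user group but Variant B wins overall — Treatment's views skew toward the low-rate returning users group.)

Variant B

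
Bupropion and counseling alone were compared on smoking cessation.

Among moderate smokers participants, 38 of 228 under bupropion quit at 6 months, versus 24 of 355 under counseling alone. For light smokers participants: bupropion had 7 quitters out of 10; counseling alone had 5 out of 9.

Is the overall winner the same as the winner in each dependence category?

Moderate smokers: bupropion 38/228 = 16.7%, counseling alone 24/355 = 6.8% → bupropion
Light smokers: bupropion 7/10 = 70.0%, counseling alone 5/9 = 55.6% → bupropion
Overall: bupropion 45/238 = 18.9%, counseling alone 29/364 = 8.0% → bupropion
Bupropion wins overall and in every dependence group — no reversal.

Yes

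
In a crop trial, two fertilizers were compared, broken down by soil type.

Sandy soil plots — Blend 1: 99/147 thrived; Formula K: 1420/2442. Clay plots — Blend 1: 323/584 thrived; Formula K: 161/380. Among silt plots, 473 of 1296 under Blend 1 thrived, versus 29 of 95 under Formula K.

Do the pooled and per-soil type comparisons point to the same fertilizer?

No

Sandy soil: Blend 1 99/147 = 67.3%, Formula K 1420/2442 = 58.1% → Blend 1
Clay: Blend 1 323/584 = 55.3%, Formula K 161/380 = 42.4% → Blend 1
Silt: Blend 1 473/1296 = 36.5%, Formula K 29/95 = 30.5% → Blend 1
Overall: Blend 1 895/2027 = 44.2%, Formula K 1610/2917 = 55.2% → Formula K
Blend 1 wins each soil group but Formula K wins overall — the comparison reverses. Blend 1's plots skew toward silt, which has a lower base rate.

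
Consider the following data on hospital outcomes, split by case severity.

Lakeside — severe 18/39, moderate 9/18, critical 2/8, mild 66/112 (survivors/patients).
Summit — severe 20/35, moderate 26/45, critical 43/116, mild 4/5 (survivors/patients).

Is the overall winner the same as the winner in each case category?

No

Severe: Lakeside 18/39 = 46.2%, Summit 20/35 = 57.1% → Summit
Moderate: Lakeside 9/18 = 50.0%, Summit 26/45 = 57.8% → Summit
Critical: Lakeside 2/8 = 25.0%, Summit 43/116 = 37.1% → Summit
Mild: Lakeside 66/112 = 58.9%, Summit 4/5 = 80.0% → Summit
Overall: Lakeside 95/177 = 53.7%, Summit 93/201 = 46.3% → Lakeside
Summit wins each case group but Lakeside wins overall — the comparison reverses. Summit's patients skew toward critical, which has a lower base rate.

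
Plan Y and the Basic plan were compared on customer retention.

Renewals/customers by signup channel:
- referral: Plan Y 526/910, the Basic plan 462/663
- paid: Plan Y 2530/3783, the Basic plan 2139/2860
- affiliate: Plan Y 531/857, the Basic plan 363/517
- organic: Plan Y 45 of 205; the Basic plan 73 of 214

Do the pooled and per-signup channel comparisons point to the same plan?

Referral: Plan Y 526/910 = 57.8%, the Basic plan 462/663 = 69.7% → the Basic plan
Paid: Plan Y 2530/3783 = 66.9%, the Basic plan 2139/2860 = 74.8% → the Basic plan
Affiliate: Plan Y 531/857 = 62.0%, the Basic plan 363/517 = 70.2% → the Basic plan
Organic: Plan Y 45/205 = 22.0%, the Basic plan 73/214 = 34.1% → the Basic plan
Overall: Plan Y 3632/5755 = 63.1%, the Basic plan 3037/4254 = 71.4% → the Basic plan
The Basic plan wins overall and in every signup group — no reversal.

Yes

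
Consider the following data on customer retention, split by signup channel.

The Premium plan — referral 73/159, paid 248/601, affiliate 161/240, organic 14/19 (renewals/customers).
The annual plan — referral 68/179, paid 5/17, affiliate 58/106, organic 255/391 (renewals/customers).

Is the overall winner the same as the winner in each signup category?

No

Referral: the Premium plan 73/159 = 45.9%, the annual plan 68/179 = 38.0% → the Premium plan
Paid: the Premium plan 248/601 = 41.3%, the annual plan 5/17 = 29.4% → the Premium plan
Affiliate: the Premium plan 161/240 = 67.1%, the annual plan 58/106 = 54.7% → the Premium plan
Organic: the Premium plan 14/19 = 73.7%, the annual plan 255/391 = 65.2% → the Premium plan
Overall: the Premium plan 496/1019 = 48.7%, the annual plan 386/693 = 55.7% → the annual plan
The Premium plan wins each signup group but the annual plan wins overall — the comparison reverses. The Premium plan's customers skew toward paid, which has a lower base rate.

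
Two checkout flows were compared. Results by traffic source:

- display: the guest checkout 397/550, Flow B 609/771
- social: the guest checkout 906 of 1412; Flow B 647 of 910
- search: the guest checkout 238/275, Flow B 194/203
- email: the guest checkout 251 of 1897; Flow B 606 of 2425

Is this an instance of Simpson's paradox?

No

Display: the guest checkout 397/550 = 72.2%, Flow B 609/771 = 79.0% → Flow B
Social: the guest checkout 906/1412 = 64.2%, Flow B 647/910 = 71.1% → Flow B
Search: the guest checkout 238/275 = 86.5%, Flow B 194/203 = 95.6% → Flow B
Email: the guest checkout 251/1897 = 13.2%, Flow B 606/2425 = 25.0% → Flow B
Overall: the guest checkout 1792/4134 = 43.3%, Flow B 2056/4309 = 47.7% → Flow B
Flow B wins overall and in every traffic group — no reversal.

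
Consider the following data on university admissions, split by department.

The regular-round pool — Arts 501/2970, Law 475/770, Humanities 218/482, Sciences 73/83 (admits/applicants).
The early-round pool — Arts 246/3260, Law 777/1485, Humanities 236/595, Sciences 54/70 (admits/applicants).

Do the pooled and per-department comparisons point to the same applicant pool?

Yes

Arts: the regular-round pool 501/2970 = 16.9%, the early-round pool 246/3260 = 7.5% → the regular-round pool
Law: the regular-round pool 475/770 = 61.7%, the early-round pool 777/1485 = 52.3% → the regular-round pool
Humanities: the regular-round pool 218/482 = 45.2%, the early-round pool 236/595 = 39.7% → the regular-round pool
Sciences: the regular-round pool 73/83 = 88.0%, the early-round pool 54/70 = 77.1% → the regular-round pool
Overall: the regular-round pool 1267/4305 = 29.4%, the early-round pool 1313/5410 = 24.3% → the regular-round pool
The regular-round pool wins overall and in every department group — no reversal.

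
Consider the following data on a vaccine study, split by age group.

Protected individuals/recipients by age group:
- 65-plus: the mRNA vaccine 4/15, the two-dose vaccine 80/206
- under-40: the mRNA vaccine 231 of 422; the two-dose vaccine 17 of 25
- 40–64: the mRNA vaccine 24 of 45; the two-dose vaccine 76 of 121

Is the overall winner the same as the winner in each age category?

No

65-plus: the mRNA vaccine 4/15 = 26.7%, the two-dose vaccine 80/206 = 38.8% → the two-dose vaccine
Under-40: the mRNA vaccine 231/422 = 54.7%, the two-dose vaccine 17/25 = 68.0% → the two-dose vaccine
40–64: the mRNA vaccine 24/45 = 53.3%, the two-dose vaccine 76/121 = 62.8% → the two-dose vaccine
Overall: the mRNA vaccine 259/482 = 53.7%, the two-dose vaccine 173/352 = 49.1% → the mRNA vaccine
The two-dose vaccine wins each age group but the mRNA vaccine wins overall — the comparison reverses. The two-dose vaccine's recipients skew toward 65-plus, which has a lower base rate.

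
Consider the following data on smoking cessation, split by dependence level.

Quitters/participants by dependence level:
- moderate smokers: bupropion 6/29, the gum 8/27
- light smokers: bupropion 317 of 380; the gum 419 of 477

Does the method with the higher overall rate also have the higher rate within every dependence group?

Moderate smokers: bupropion 6/29 = 20.7%, the gum 8/27 = 29.6% → the gum
Light smokers: bupropion 317/380 = 83.4%, the gum 419/477 = 87.8% → the gum
Overall: bupropion 323/409 = 79.0%, the gum 427/504 = 84.7% → the gum
The gum wins overall and in every dependence group — no reversal.

Yes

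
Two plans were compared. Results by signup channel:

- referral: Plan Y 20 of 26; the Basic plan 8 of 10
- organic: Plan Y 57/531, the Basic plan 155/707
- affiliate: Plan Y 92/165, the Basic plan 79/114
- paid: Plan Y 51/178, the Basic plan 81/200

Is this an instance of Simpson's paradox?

No

Referral: Plan Y 20/26 = 76.9%, the Basic plan 8/10 = 80.0% → the Basic plan
Organic: Plan Y 57/531 = 10.7%, the Basic plan 155/707 = 21.9% → the Basic plan
Affiliate: Plan Y 92/165 = 55.8%, the Basic plan 79/114 = 69.3% → the Basic plan
Paid: Plan Y 51/178 = 28.7%, the Basic plan 81/200 = 40.5% → the Basic plan
Overall: Plan Y 220/900 = 24.4%, the Basic plan 323/1031 = 31.3% → the Basic plan
The Basic plan wins overall and in every signup group — no reversal.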